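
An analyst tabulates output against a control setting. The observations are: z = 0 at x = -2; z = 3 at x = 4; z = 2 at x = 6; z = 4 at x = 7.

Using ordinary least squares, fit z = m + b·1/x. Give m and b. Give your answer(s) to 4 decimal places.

m = 2.1871, b = 4.2269

Setting ∂/∂m … = 0 gives: 4·m + (5/84)·b = 9;  (5/84)·m + (2545/7056)·b = 139/84.
(Σ1 = 4, Σ1/x = 5/84, Σ1/x·1/x = 2545/7056, Σz = 9, Σ1/x·z = 139/84.)
Determinant 4·(2545/7056) − (5/84)² = 3385/2352.
m = (9·(2545/7056) − (5/84)·(139/84))/(3385/2352) = 4442/2031; b = (4·(139/84) − (5/84)·9)/(3385/2352) = 14308/3385.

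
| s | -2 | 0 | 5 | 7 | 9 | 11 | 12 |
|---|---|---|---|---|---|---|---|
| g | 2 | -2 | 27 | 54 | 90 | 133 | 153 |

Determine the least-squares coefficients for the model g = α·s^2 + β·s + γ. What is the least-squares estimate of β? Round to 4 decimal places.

β = 0.7493

From the data, Σs^2·s^2 = 44980, Σs^2·s = 4248, Σs^2 = 424, Σs·s = 424, Σs = 42, Σ1 = 7.
Right-hand side: Σs^2·g = 48744, Σs·g = 4618, Σg = 457.
Row-reducing yields α = 186422/181821, β = 45413/60607, γ = -238967/181821.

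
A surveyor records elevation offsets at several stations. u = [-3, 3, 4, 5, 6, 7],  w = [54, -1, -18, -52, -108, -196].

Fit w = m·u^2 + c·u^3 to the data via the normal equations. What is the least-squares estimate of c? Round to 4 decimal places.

c = -0.9871

Normal-equation sums: Σu^2·u^2 = 4740, Σu^2·u^3 = 28732, Σu^3·u^3 = 185484.
Moment sums: Σu^2·w = -14603, Σu^3·w = -99693.
Eliminating c: 185484·(row 1) − 28732·(row 2) gives 53666336·m = 185484·(-14603) − 28732·(-99693) = 155756424, so m = 319173/109972.
Then c = ((-99693) − 28732·(319173/109972))/185484 = -27137/27493.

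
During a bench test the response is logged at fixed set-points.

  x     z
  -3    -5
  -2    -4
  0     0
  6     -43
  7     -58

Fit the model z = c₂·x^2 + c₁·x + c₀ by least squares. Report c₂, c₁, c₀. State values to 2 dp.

c₂ = -1.00, c₁ = -1.14, c₀ = -0.55

Setting ∂/∂c₂ … = 0 gives: 3794·c₂ + 524·c₁ + 98·c₀ = -4451;  524·c₂ + 98·c₁ + 8·c₀ = -641;  98·c₂ + 8·c₁ + 5·c₀ = -110.
(Σx^2·x^2 = 3794, Σx^2·x = 524, Σx^2 = 98, Σx·x = 98, Σx = 8, Σ1 = 5, Σx^2·z = -4451, Σx·z = -641, Σz = -110.)
Row-reducing yields c₂ = -6885/6878, c₁ = -7865/6878, c₀ = -1893/3439.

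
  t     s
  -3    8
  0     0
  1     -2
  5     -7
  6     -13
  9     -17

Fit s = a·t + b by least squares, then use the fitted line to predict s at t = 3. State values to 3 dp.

ŝ = -5.167

Sums needed: Σt·t = 152, Σt = 18, Σ1 = 6.
For Aᵀs: Σt·s = -292, Σs = -31.
AᵀA·[a, b]ᵀ = Aᵀs becomes [[152, 18]; [18, 6]]·[a, b]ᵀ = [-292, -31]ᵀ.
Eliminating b: 6·(row 1) − 18·(row 2) gives 588·a = 6·(-292) − 18·(-31) = -1194, so a = -199/98.
Then b = ((-31) − 18·(-199/98))/6 = 136/147.
At t = 3: ŝ = (-199/98)·(3) + (136/147)·(1) = -31/6.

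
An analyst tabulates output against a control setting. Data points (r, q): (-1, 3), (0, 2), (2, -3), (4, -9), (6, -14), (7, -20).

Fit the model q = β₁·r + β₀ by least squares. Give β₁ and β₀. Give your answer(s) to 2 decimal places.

Setting ∂/∂β₁ … = 0 gives: 106·β₁ + 18·β₀ = -269;  18·β₁ + 6·β₀ = -41.
Eliminating β₀: 6·(row 1) − 18·(row 2) gives 312·β₁ = 6·(-269) − 18·(-41) = -876, so β₁ = -73/26.
Then β₀ = ((-41) − 18·(-73/26))/6 = 62/39.

β₁ = -2.81, β₀ = 1.59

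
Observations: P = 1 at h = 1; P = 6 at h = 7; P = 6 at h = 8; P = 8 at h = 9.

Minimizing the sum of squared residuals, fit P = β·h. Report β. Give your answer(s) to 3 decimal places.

Normal-equation sums: Σh·h = 195.
For AᵀP: Σh·P = 163.
Normal equations: [[195]]·[β]ᵀ = [163]ᵀ.
Hence β = 163 / 195 ≈ 0.835897.

β = 0.836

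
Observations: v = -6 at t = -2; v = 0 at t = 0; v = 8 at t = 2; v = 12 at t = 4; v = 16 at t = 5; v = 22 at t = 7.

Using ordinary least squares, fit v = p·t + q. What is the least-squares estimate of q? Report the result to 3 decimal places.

q = 0.410

XᵀX·[p, q]ᵀ = Xᵀv reads: 98·p + 16·q = 310;  16·p + 6·q = 52.
det = 98·6 − 16² = 332.
p = (310·6 − 16·52)/332 = 257/83; q = (98·52 − 16·310)/332 = 34/83.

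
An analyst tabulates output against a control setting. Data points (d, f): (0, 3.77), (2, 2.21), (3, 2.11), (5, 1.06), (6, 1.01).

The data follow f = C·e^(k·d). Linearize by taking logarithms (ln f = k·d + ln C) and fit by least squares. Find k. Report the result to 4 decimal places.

Let Y = ln f. Fitting Y = k·d + ln C by least squares:
Σd = 16.0000, Σ(d)² = 74.0000, Σln f = 2.9350, Σd·ln f = 4.1771.
Equations: 74.0000·k + 16.0000·ln C = 4.1771;  16.0000·k + 5·ln C = 2.9350.
Solving (det = 114.0000): k = -0.22872, ln C = 1.31890.

k = -0.2287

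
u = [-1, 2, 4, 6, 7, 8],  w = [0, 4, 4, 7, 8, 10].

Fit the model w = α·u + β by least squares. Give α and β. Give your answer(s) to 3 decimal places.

Normal-equation sums: Σu·u = 170, Σu = 26, Σ1 = 6.
And Σu·w = 202, Σw = 33.
AᵀA·[α, β]ᵀ = Aᵀw becomes [[170, 26]; [26, 6]]·[α, β]ᵀ = [202, 33]ᵀ.
Eliminating β: 6·(row 1) − 26·(row 2) gives 344·α = 6·202 − 26·33 = 354, so α = 177/172.
Then β = (33 − 26·(177/172))/6 = 179/172.

α = 1.029, β = 1.041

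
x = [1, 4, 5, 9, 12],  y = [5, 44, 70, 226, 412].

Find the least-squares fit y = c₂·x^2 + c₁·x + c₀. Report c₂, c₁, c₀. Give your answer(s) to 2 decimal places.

c₂ = 3.02, c₁ = -2.40, c₀ = 4.99

Setting ∂/∂c₂ … = 0 gives: 28179·c₂ + 2647·c₁ + 267·c₀ = 80093;  2647·c₂ + 267·c₁ + 31·c₀ = 7509;  267·c₂ + 31·c₁ + 5·c₀ = 757.
(Σx^2·x^2 = 28179, Σx^2·x = 2647, Σx^2 = 267, Σx·x = 267, Σx = 31, Σ1 = 5, Σx^2·y = 80093, Σx·y = 7509, Σy = 757.)
Row-reducing yields c₂ = 109567/36272, c₁ = -87155/36272, c₀ = 22633/4534.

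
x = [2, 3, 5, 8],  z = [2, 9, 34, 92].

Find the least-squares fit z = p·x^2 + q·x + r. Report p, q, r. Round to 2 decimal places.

p = 1.46, q = 0.43, r = -4.98

Normal-equation sums: Σx^2·x^2 = 4818, Σx^2·x = 672, Σx^2 = 102, Σx·x = 102, Σx = 18, Σ1 = 4.
And Σx^2·z = 6827, Σx·z = 937, Σz = 137.
MᵀM·[p, q, r]ᵀ = Mᵀz becomes [[4818, 672, 102]; [672, 102, 18]; [102, 18, 4]]·[p, q, r]ᵀ = [6827, 937, 137]ᵀ.
Inverting the 3×3 Gram matrix, [p, q, r]ᵀ = [193/132, 19/44, -219/44]ᵀ.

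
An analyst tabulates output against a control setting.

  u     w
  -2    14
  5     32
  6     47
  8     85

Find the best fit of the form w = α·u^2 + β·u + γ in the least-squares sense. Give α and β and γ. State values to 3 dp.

α = 1.504, β = -1.915, γ = 4.149

From the data, Σu^2·u^2 = 6033, Σu^2·u = 845, Σu^2 = 129, Σu·u = 129, Σu = 17, Σ1 = 4.
Right-hand side: Σu^2·w = 7988, Σu·w = 1094, Σw = 178.
Normal equations: [[6033, 845, 129]; [845, 129, 17]; [129, 17, 4]]·[α, β, γ]ᵀ = [7988, 1094, 178]ᵀ.
Solving the 3×3 system (Gaussian elimination) gives α = 54785/36436, β = -69785/36436, γ = 37793/9109.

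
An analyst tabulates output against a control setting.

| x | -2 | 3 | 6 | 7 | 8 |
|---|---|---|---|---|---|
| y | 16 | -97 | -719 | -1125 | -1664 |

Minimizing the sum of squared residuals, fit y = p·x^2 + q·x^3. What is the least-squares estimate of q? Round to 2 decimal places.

Setting ∂/∂p … = 0 gives: 7890·p + 57562·q = -188314;  57562·p + 427242·q = -1395894.
Eliminating q: 427242·(row 1) − 57562·(row 2) gives 57555536·p = 427242·(-188314) − 57562·(-1395894) = -105199560, so p = -13149945/7194442.
Then q = ((-1395894) − 57562·(-13149945/7194442))/427242 = -21734149/7194442.

q = -3.02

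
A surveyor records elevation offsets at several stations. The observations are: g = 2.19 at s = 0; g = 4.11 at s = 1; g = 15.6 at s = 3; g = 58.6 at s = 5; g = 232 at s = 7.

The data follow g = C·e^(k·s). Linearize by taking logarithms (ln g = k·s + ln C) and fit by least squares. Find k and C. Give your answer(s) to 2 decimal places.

With ln gᵢ as the transformed response and sᵢ as the regressor:
Σs = 16.0000, Σ(s)² = 84.0000, Σln g = 14.4621, Σs·ln g = 68.1361.
Equations: 84.0000·k + 16.0000·ln C = 68.1361;  16.0000·k + 5·ln C = 14.4621.
Slope k = (n·Σs·ln g − Σs·Σln g)/(n·Σ(s)² − (Σs)²) = (5·68.1361 − 16.0000·14.4621)/164.0000 = 0.66639; ln C = (Σln g − k·Σs)/n = 0.75998, so C = exp(0.75998) = 2.13823.

k = 0.67, C = 2.14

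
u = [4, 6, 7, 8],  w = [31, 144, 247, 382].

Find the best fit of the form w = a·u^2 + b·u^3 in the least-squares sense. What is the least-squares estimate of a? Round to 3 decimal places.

a = -1.937

Compute the Gram sums: Σu^2·u^2 = 8049, Σu^2·u^3 = 58375, Σu^3·u^3 = 430545.
For Aᵀw: Σu^2·w = 42231, Σu^3·w = 313393.
AᵀA·[a, b]ᵀ = Aᵀw becomes [[8049, 58375]; [58375, 430545]]·[a, b]ᵀ = [42231, 313393]ᵀ.
Δ = 8049·430545 − 58375² = 57816080.
a = (42231·430545 − 58375·313393)/57816080 = -1399631/722701; b = (8049·313393 − 58375·42231)/57816080 = 3579102/3613505.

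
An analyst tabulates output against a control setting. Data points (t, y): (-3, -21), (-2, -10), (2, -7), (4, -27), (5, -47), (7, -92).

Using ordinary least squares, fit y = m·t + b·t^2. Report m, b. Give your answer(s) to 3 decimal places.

With design matrix X, XᵀX = [[107, 505]; [505, 3395]] and Xᵀy = [-918, -6372]ᵀ.
Eliminating b: 3395·(row 1) − 505·(row 2) gives 108240·m = 3395·(-918) − 505·(-6372) = 101250, so m = 3375/3608.
Then b = ((-6372) − 505·(3375/3608))/3395 = -36369/18040.

m = 0.935, b = -2.016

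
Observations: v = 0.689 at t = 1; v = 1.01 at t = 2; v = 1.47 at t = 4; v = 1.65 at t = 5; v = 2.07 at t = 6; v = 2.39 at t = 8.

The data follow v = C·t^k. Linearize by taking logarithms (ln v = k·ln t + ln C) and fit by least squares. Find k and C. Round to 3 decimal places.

k = 0.596, C = 0.672

Taking logs, ln v = k·ln t + ln C, so regress ln v on ln t.
AᵀA = [[12.5270, 7.5601]; [7.5601, 6]], rhs = [4.4623, 2.1223]ᵀ  (here Σln t = 7.5601, Σ(ln t)² = 12.5270, Σln v = 2.1223, Σln t·ln v = 4.4623).
Slope k = (n·Σln t·ln v − Σln t·Σln v)/(n·Σ(ln t)² − (Σln t)²) = (6·4.4623 − 7.5601·2.1223)/18.0074 = 0.59582; ln C = (Σln v − k·Σln t)/n = -0.39702, so C = exp(-0.39702) = 0.67232.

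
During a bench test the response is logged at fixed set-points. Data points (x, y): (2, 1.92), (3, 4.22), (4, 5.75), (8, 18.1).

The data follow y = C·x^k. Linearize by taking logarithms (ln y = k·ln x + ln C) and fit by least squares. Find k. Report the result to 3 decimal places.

k = 1.589

Linearized form: ln y = k·ln x + ln C. From the 4 transformed points,
Sums: Σln x = 5.2575, Σ(ln x)² = 7.9333, Σln y = 6.7373, Σln x·ln y = 10.4808.
Normal system: [[7.9333, 5.2575]; [5.2575, 4]]·[k, ln C]ᵀ = [10.4808, 6.7373]ᵀ.
Slope k = (n·Σln x·ln y − Σln x·Σln y)/(n·Σ(ln x)² − (Σln x)²) = (4·10.4808 − 5.2575·6.7373)/4.0919 = 1.58896; ln C = (Σln y − k·Σln x)/n = -0.40417.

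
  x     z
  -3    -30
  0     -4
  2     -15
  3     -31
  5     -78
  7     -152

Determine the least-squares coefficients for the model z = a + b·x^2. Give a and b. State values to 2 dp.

a = -3.25, b = -3.03

Compute the Gram sums: Σ1 = 6, Σx^2 = 96, Σx^2·x^2 = 3204.
Right-hand side: Σz = -310, Σx^2·z = -10007.
MᵀM·[a, b]ᵀ = Mᵀz becomes [[6, 96]; [96, 3204]]·[a, b]ᵀ = [-310, -10007]ᵀ.
Δ = 6·3204 − 96² = 10008.
a = ((-310)·3204 − 96·(-10007))/10008 = -1357/417; b = (6·(-10007) − 96·(-310))/10008 = -5047/1668.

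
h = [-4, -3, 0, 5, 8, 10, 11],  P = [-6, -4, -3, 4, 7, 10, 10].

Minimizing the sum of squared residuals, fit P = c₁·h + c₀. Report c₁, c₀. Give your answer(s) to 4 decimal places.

c₁ = 1.0941, c₀ = -1.6485

Sums needed: Σh·h = 335, Σh = 27, Σ1 = 7.
Right-hand side: Σh·P = 322, ΣP = 18.
Normal equations: [[335, 27]; [27, 7]]·[c₁, c₀]ᵀ = [322, 18]ᵀ.
Determinant 335·7 − 27² = 1616.
c₁ = (322·7 − 27·18)/1616 = 221/202; c₀ = (335·18 − 27·322)/1616 = -333/202.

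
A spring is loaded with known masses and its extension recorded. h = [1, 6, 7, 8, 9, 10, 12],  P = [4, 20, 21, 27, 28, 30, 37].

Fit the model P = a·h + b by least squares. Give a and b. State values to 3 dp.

Entries of AᵀA: Σh·h = 475, Σh = 53, Σ1 = 7.
And Σh·P = 1483, ΣP = 167.
So AᵀA·[a, b]ᵀ = AᵀP: [[475, 53]; [53, 7]]·[a, b]ᵀ = [1483, 167]ᵀ.
Δ = 475·7 − 53² = 516.
a = (1483·7 − 53·167)/516 = 255/86; b = (475·167 − 53·1483)/516 = 121/86.

a = 2.965, b = 1.407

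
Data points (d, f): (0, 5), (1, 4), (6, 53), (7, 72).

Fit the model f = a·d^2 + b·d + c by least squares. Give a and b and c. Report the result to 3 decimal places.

a = 1.667, b = -2.018, c = 4.730

Setting ∂/∂a … = 0 gives: 3698·a + 560·b + 86·c = 5440;  560·a + 86·b + 14·c = 826;  86·a + 14·b + 4·c = 134.
(Σd^2·d^2 = 3698, Σd^2·d = 560, Σd^2 = 86, Σd·d = 86, Σd = 14, Σ1 = 4, Σd^2·f = 5440, Σd·f = 826, Σf = 134.)
Solving the 3×3 system (Gaussian elimination) gives a = 5/3, b = -224/111, c = 175/37.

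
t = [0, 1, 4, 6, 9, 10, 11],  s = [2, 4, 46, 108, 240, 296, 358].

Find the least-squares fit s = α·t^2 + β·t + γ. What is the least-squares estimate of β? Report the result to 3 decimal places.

AᵀA·[α, β, γ]ᵀ = Aᵀs reads: 32755·α + 3341·β + 355·γ = 96986;  3341·α + 355·β + 41·γ = 9894;  355·α + 41·β + 7·γ = 1054.
(Σt^2·t^2 = 32755, Σt^2·t = 3341, Σt^2 = 355, Σt·t = 355, Σt = 41, Σ1 = 7, Σt^2·s = 96986, Σt·s = 9894, Σs = 1054.)
Solving the 3×3 system (Gaussian elimination) gives α = 4955/1659, β = -691/1659, γ = 852/553.

β = -0.417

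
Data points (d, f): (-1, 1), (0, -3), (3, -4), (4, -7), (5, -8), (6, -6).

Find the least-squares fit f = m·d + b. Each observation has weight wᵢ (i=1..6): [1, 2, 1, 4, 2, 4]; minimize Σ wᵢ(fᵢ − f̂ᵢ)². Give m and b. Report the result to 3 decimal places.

Sums needed: Σwᵢ·d·d = 268, Σwᵢ·d = 52, Σwᵢ·1 = 14.
And Σwᵢ·d·f = -349, Σwᵢ·f = -77.
So MᵀWM·[m, b]ᵀ = MᵀWf: [[268, 52]; [52, 14]]·[m, b]ᵀ = [-349, -77]ᵀ.
det = 268·14 − 52² = 1048.
m = ((-349)·14 − 52·(-77))/1048 = -441/524; b = (268·(-77) − 52·(-349))/1048 = -311/131.

m = -0.842, b = -2.374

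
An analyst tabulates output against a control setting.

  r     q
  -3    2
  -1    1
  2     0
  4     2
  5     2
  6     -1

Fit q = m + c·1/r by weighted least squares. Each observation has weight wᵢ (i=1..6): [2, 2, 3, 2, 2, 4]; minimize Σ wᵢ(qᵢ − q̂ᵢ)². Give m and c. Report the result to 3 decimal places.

m = 0.687, c = -0.753

From the data, Σwᵢ·1 = 15, Σwᵢ·1/r = 2/5, Σwᵢ·1/r·1/r = 1973/600.
For XᵀWq: Σwᵢ·q = 10, Σwᵢ·1/r·q = -11/5.
So XᵀWX·[m, c]ᵀ = XᵀWq: [[15, 2/5]; [2/5, 1973/600]]·[m, c]ᵀ = [10, -11/5]ᵀ.
Eliminating c: (1973/600)·(row 1) − (2/5)·(row 2) gives (9833/200)·m = (1973/600)·10 − (2/5)·(-11/5) = 10129/300, so m = 20258/29499.
Then c = ((-11/5) − (2/5)·(20258/29499))/(1973/600) = -7400/9833.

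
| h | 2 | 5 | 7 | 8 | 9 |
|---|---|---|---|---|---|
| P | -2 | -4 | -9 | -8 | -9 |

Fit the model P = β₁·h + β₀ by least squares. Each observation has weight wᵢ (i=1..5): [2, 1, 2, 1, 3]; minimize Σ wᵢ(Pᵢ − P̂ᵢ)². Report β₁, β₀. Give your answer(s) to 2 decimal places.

Setting ∂/∂β₁ … = 0 gives: 438·β₁ + 58·β₀ = -461;  58·β₁ + 9·β₀ = -61.
det = 438·9 − 58² = 578.
β₁ = ((-461)·9 − 58·(-61))/578 = -611/578; β₀ = (438·(-61) − 58·(-461))/578 = 10/289.

β₁ = -1.06, β₀ = 0.03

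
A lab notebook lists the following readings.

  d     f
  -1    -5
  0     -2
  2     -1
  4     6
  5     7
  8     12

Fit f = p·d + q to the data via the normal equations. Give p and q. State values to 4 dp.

Forming XᵀX = [[110, 18]; [18, 6]] and Xᵀf = [158, 17]ᵀ gives XᵀX·[p, q]ᵀ = Xᵀf.
det = 110·6 − 18² = 336.
p = (158·6 − 18·17)/336 = 107/56; q = (110·17 − 18·158)/336 = -487/168.

p = 1.9107, q = -2.8988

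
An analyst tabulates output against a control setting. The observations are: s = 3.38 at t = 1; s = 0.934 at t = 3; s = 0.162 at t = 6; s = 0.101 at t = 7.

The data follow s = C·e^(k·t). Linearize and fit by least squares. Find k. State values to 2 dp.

k = -0.59

Let Y = ln s. Fitting Y = k·t + ln C by least squares:
AᵀA = [[95.0000, 17.0000]; [17.0000, 4]], rhs = [-25.9564, -2.9632]ᵀ  (here Σt = 17.0000, Σ(t)² = 95.0000, Σln s = -2.9632, Σt·ln s = -25.9564).
Solving (det = 91.0000): k = -0.58737, ln C = 1.75554.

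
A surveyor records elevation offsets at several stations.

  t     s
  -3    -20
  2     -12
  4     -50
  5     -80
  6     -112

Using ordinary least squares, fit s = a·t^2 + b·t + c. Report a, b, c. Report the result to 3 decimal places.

a = -2.966, b = -1.405, c = 2.521

With design matrix M, MᵀM = [[2274, 386, 90]; [386, 90, 14]; [90, 14, 5]] and Mᵀs = [-7060, -1236, -274]ᵀ.
Inverting the 3×3 Gram matrix, [a, b, c]ᵀ = [-14151/4771, -6701/4771, 12030/4771]ᵀ.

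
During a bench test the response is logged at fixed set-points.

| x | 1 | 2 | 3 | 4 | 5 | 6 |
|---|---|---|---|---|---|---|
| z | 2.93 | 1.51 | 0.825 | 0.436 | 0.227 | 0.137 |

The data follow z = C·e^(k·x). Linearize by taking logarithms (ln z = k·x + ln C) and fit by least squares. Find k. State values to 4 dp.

k = -0.6182

Let Y = ln z. Fitting Y = k·x + ln C by least squares:
Σx = 21.0000, Σ(x)² = 91.0000, Σln z = -3.0060, Σx·ln z = -21.3390.
Normal system: [[91.0000, 21.0000]; [21.0000, 6]]·[k, ln C]ᵀ = [-21.3390, -3.0060]ᵀ.
Solving (det = 105.0000): k = -0.61818, ln C = 1.66264.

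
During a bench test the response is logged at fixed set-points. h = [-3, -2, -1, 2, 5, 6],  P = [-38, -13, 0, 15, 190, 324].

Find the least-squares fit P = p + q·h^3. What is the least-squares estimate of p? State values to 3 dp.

p = 1.604

Sums needed: Σ1 = 6, Σh^3 = 313, Σh^3·h^3 = 63139.
Moment sums: ΣP = 478, Σh^3·P = 94984.
det = 6·63139 − 313² = 280865.
p = (478·63139 − 313·94984)/280865 = 6930/4321; q = (6·94984 − 313·478)/280865 = 6466/4321.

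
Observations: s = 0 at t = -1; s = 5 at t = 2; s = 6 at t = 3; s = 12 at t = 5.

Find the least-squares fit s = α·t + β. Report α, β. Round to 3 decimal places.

The normal system XᵀX·[α, β]ᵀ = Xᵀs is [[39, 9]; [9, 4]]·[α, β]ᵀ = [88, 23]ᵀ.
Δ = 39·4 − 9² = 75.
α = (88·4 − 9·23)/75 = 29/15; β = (39·23 − 9·88)/75 = 7/5.

α = 1.933, β = 1.400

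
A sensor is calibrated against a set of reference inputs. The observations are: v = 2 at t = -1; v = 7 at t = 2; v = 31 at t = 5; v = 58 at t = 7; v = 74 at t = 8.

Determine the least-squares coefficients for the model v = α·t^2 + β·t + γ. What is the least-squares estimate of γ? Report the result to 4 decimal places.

γ = 1.5500

The normal equations are: 7139·α + 987·β + 143·γ = 8383;  987·α + 143·β + 21·γ = 1165;  143·α + 21·β + 5·γ = 172.
(Σt^2·t^2 = 7139, Σt^2·t = 987, Σt^2 = 143, Σt·t = 143, Σt = 21, Σ1 = 5, Σt^2·v = 8383, Σt·v = 1165, Σv = 172.)
Solving the 3×3 system (Gaussian elimination) gives α = 5221/4942, β = 443/706, γ = 3830/2471.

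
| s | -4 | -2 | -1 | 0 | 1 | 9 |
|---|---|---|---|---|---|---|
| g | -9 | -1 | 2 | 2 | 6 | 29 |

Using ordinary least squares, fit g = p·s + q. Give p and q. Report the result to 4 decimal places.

p = 2.8424, q = 3.4122

Setting ∂/∂p … = 0 gives: 103·p + 3·q = 303;  3·p + 6·q = 29.
det = 103·6 − 3² = 609.
p = (303·6 − 3·29)/609 = 577/203; q = (103·29 − 3·303)/609 = 2078/609.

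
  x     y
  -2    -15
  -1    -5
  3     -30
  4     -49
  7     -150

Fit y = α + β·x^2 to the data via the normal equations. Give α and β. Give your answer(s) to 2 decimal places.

α = -2.25, β = -3.01

Forming AᵀA = [[5, 79]; [79, 2755]] and Aᵀy = [-249, -8469]ᵀ gives AᵀA·[α, β]ᵀ = Aᵀy.
Eliminating β: 2755·(row 1) − 79·(row 2) gives 7534·α = 2755·(-249) − 79·(-8469) = -16944, so α = -8472/3767.
Then β = ((-8469) − 79·(-8472/3767))/2755 = -11337/3767.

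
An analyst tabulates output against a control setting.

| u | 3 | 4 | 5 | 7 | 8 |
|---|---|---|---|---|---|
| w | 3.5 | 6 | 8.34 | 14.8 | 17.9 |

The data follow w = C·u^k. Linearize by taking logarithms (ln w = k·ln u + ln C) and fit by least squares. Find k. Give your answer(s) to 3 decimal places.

Linearized form: ln w = k·ln u + ln C. From the 5 transformed points,
Over the data: Σln u = 8.1197, Σ(ln u)² = 13.8297, Σln w = 10.7450, Σln u·ln w = 18.5162.
Normal system: [[13.8297, 8.1197]; [8.1197, 5]]·[k, ln C]ᵀ = [18.5162, 10.7450]ᵀ.
Solving (det = 3.2190): k = 1.65727, ln C = -0.54231.

k = 1.657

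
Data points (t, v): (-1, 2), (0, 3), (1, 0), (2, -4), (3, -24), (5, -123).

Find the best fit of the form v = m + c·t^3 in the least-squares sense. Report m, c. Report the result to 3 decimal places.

m = 2.356, c = -1.001

The normal system AᵀA·[m, c]ᵀ = Aᵀv is [[6, 160]; [160, 16420]]·[m, c]ᵀ = [-146, -16057]ᵀ.
det = 6·16420 − 160² = 72920.
m = ((-146)·16420 − 160·(-16057))/72920 = 4295/1823; c = (6·(-16057) − 160·(-146))/72920 = -36491/36460.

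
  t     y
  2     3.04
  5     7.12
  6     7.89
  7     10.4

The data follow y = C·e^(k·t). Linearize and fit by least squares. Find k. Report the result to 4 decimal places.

With ln yᵢ as the transformed response and tᵢ as the regressor:
Σt = 20.0000, Σ(t)² = 114.0000, Σln y = 7.4822, Σt·ln y = 40.8245.
Normal system: [[114.0000, 20.0000]; [20.0000, 4]]·[k, ln C]ᵀ = [40.8245, 7.4822]ᵀ.
Δ = 114.0000·4 − (20.0000)² = 56.0000; k = (40.8245·4 − 20.0000·7.4822)/56.0000 = 0.24383, ln C = (114.0000·7.4822 − 20.0000·40.8245)/56.0000 = 0.65139.

k = 0.2438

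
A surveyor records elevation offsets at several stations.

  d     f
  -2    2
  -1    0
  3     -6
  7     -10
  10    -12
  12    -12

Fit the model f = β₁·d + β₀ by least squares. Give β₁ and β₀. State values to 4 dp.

XᵀX·[β₁, β₀]ᵀ = Xᵀf reads: 307·β₁ + 29·β₀ = -356;  29·β₁ + 6·β₀ = -38.
(Σd·d = 307, Σd = 29, Σ1 = 6, Σd·f = -356, Σf = -38.)
det = 307·6 − 29² = 1001.
β₁ = ((-356)·6 − 29·(-38))/1001 = -94/91; β₀ = (307·(-38) − 29·(-356))/1001 = -122/91.

β₁ = -1.0330, β₀ = -1.3407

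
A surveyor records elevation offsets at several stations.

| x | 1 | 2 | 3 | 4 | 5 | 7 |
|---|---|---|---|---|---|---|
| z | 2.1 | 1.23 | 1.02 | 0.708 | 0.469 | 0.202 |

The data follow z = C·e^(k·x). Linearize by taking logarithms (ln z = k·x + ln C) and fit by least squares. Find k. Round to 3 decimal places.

Taking logs, ln z = k·x + ln C, so regress ln z on x.
Σx = 22.0000, Σ(x)² = 104.0000, Σln z = -1.7332, Σx·ln z = -15.1480.
Equations: 104.0000·k + 22.0000·ln C = -15.1480;  22.0000·k + 6·ln C = -1.7332.
Δ = 104.0000·6 − (22.0000)² = 140.0000; k = (-15.1480·6 − 22.0000·-1.7332)/140.0000 = -0.37684, ln C = (104.0000·-1.7332 − 22.0000·-15.1480)/140.0000 = 1.09289.

k = -0.377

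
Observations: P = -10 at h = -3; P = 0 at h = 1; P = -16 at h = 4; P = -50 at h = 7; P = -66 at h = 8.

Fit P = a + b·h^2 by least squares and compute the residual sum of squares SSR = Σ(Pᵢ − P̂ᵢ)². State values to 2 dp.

SSR = 1.73

Sums needed: Σ1 = 5, Σh^2 = 139, Σh^2·h^2 = 6835.
Right-hand side: ΣP = -142, Σh^2·P = -7020.
Δ = 5·6835 − 139² = 14854.
a = ((-142)·6835 − 139·(-7020))/14854 = 2605/7427; b = (5·(-7020) − 139·(-142))/14854 = -7681/7427.
Residuals: -7746/7427, 5076/7427, 1459/7427, 2414/7427, -1203/7427; SSR = 12814/7427.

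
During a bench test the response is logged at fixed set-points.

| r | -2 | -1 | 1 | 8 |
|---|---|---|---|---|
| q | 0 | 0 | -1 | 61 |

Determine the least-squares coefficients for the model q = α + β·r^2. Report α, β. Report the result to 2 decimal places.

α = -2.28, β = 0.99

Compute the Gram sums: Σ1 = 4, Σr^2 = 70, Σr^2·r^2 = 4114.
Moment sums: Σq = 60, Σr^2·q = 3903.
So MᵀM·[α, β]ᵀ = Mᵀq: [[4, 70]; [70, 4114]]·[α, β]ᵀ = [60, 3903]ᵀ.
Determinant 4·4114 − 70² = 11556.
α = (60·4114 − 70·3903)/11556 = -1465/642; β = (4·3903 − 70·60)/11556 = 317/321.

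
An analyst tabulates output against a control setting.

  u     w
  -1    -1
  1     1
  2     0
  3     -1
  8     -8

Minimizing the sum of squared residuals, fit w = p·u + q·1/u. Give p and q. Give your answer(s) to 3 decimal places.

Normal-equation sums: Σu·u = 79, Σu·1/u = 5, Σ1/u·1/u = 1369/576.
Right-hand side: Σu·w = -65, Σ1/u·w = 2/3.
So XᵀX·[p, q]ᵀ = Xᵀw: [[79, 5]; [5, 1369/576]]·[p, q]ᵀ = [-65, 2/3]ᵀ.
Determinant 79·(1369/576) − 5² = 93751/576.
p = ((-65)·(1369/576) − 5·(2/3))/(93751/576) = -90905/93751; q = (79·(2/3) − 5·(-65))/(93751/576) = 217536/93751.

p = -0.970, q = 2.320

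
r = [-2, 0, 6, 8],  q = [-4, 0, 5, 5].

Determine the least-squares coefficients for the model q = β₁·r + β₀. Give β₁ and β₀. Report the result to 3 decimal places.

β₁ = 0.882, β₀ = -1.147

Entries of XᵀX: Σr·r = 104, Σr = 12, Σ1 = 4.
For Xᵀq: Σr·q = 78, Σq = 6.
XᵀX·[β₁, β₀]ᵀ = Xᵀq becomes [[104, 12]; [12, 4]]·[β₁, β₀]ᵀ = [78, 6]ᵀ.
det = 104·4 − 12² = 272.
β₁ = (78·4 − 12·6)/272 = 15/17; β₀ = (104·6 − 12·78)/272 = -39/34.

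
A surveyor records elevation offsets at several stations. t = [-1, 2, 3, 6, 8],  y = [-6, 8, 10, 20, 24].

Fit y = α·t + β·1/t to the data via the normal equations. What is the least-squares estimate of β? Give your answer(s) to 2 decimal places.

β = 3.12

The normal system XᵀX·[α, β]ᵀ = Xᵀy is [[114, 5]; [5, 809/576]]·[α, β]ᵀ = [364, 59/3]ᵀ.
Eliminating β: (809/576)·(row 1) − 5·(row 2) gives (12971/96)·α = (809/576)·364 − 5·(59/3) = 59459/144, so α = 118918/38913.
Then β = ((59/3) − 5·(118918/38913))/(809/576) = 40512/12971.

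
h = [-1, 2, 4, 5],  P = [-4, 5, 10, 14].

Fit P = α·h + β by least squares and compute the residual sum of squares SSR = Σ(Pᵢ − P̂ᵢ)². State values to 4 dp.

SSR = 0.6429

Setting ∂/∂α … = 0 gives: 46·α + 10·β = 124;  10·α + 4·β = 25.
(Σh·h = 46, Σh = 10, Σ1 = 4, Σh·P = 124, ΣP = 25.)
Determinant 46·4 − 10² = 84.
α = (124·4 − 10·25)/84 = 41/14; β = (46·25 − 10·124)/84 = -15/14.
Residuals: 0, 3/14, -9/14, 3/7; SSR = 9/14.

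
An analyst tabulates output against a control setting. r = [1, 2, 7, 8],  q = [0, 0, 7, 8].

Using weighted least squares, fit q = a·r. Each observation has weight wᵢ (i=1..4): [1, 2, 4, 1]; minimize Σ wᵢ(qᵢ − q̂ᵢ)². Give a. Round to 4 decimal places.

a = 0.9665

From the data, Σwᵢ·r·r = 269.
Right-hand side: Σwᵢ·r·q = 260.
So XᵀWX·[a]ᵀ = XᵀWq: [[269]]·[a]ᵀ = [260]ᵀ.
a = 260/269 = 0.966543.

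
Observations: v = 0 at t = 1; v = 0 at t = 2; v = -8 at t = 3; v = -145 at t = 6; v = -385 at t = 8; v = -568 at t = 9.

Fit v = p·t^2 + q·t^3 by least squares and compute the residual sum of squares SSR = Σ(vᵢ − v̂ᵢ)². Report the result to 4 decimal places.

Sums needed: Σt^2·t^2 = 12051, Σt^2·t^3 = 99869, Σt^3·t^3 = 841035.
And Σt^2·v = -75940, Σt^3·v = -642728.
MᵀM·[p, q]ᵀ = Mᵀv becomes [[12051, 99869]; [99869, 841035]]·[p, q]ᵀ = [-75940, -642728]ᵀ.
det = 12051·841035 − 99869² = 161495624.
p = ((-75940)·841035 − 99869·(-642728))/161495624 = 80101183/40373906; q = (12051·(-642728) − 99869·(-75940))/161495624 = -40365817/40373906.
Residuals: -19867683/20186953, 1260902/20186953, 22987582/20186953, -9421243/20186953, -1565609/20186953, 3053081/20186953; SSR = 50789036/20186953.

SSR = 2.5159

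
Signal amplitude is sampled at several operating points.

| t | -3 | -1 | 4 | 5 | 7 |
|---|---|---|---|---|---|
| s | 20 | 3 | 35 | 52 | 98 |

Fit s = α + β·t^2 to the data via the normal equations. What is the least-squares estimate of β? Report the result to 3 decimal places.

β = 1.968

Forming AᵀA = [[5, 100]; [100, 3364]] and Aᵀs = [208, 6845]ᵀ gives AᵀA·[α, β]ᵀ = Aᵀs.
Eliminating β: 3364·(row 1) − 100·(row 2) gives 6820·α = 3364·208 − 100·6845 = 15212, so α = 3803/1705.
Then β = (6845 − 100·(3803/1705))/3364 = 2685/1364.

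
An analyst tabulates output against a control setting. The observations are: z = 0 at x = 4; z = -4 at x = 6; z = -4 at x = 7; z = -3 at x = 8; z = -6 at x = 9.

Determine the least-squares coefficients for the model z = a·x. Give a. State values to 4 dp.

From the data, Σx·x = 246.
Moment sums: Σx·z = -130.
Hence a = -130 / 246 ≈ -0.528455.

a = -0.5285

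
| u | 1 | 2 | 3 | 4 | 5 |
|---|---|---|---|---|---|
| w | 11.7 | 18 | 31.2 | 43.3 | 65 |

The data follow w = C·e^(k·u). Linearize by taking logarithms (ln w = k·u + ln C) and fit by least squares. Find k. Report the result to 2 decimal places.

k = 0.43

Taking logs, ln w = k·u + ln C, so regress ln w on u.
XᵀX = [[55.0000, 15.0000]; [15.0000, 5]], rhs = [54.5061, 16.7329]ᵀ  (here Σu = 15.0000, Σ(u)² = 55.0000, Σln w = 16.7329, Σu·ln w = 54.5061).
Solving (det = 50.0000): k = 0.43074, ln C = 2.05437.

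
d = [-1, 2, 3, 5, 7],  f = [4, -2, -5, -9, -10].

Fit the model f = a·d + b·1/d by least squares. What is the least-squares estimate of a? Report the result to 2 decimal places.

The normal system AᵀA·[a, b]ᵀ = Aᵀf is [[88, 5]; [5, 62689/44100]]·[a, b]ᵀ = [-138, -1039/105]ᵀ.
Determinant 88·(62689/44100) − 5² = 1103533/11025.
a = ((-138)·(62689/44100) − 5·(-1039/105))/(1103533/11025) = -3234591/2207066; b = (88·(-1039/105) − 5·(-138))/(1103533/11025) = -1993110/1103533.

a = -1.47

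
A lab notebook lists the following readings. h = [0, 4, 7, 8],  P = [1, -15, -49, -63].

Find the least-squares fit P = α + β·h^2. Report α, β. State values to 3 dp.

Compute the Gram sums: Σ1 = 4, Σh^2 = 129, Σh^2·h^2 = 6753.
Moment sums: ΣP = -126, Σh^2·P = -6673.
det = 4·6753 − 129² = 10371.
α = ((-126)·6753 − 129·(-6673))/10371 = 3313/3457; β = (4·(-6673) − 129·(-126))/10371 = -10438/10371.

α = 0.958, β = -1.006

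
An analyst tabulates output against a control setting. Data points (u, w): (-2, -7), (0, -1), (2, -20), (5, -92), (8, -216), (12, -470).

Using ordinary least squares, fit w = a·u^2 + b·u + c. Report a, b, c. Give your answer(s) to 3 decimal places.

Forming XᵀX = [[25489, 2365, 241]; [2365, 241, 25]; [241, 25, 6]] and Xᵀw = [-83912, -7854, -806]ᵀ gives XᵀX·[a, b, c]ᵀ = Xᵀw.
Inverting the 3×3 Gram matrix, [a, b, c]ᵀ = [-2802653/933924, -2811211/933924, -97543/77827]ᵀ.

a = -3.001, b = -3.010, c = -1.253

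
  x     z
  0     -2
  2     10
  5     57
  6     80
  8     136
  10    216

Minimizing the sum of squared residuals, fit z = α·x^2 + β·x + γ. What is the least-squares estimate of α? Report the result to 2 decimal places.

From the data, Σx^2·x^2 = 16033, Σx^2·x = 1861, Σx^2 = 229, Σx·x = 229, Σx = 31, Σ1 = 6.
Right-hand side: Σx^2·z = 34649, Σx·z = 4033, Σz = 497.
MᵀM·[α, β, γ]ᵀ = Mᵀz becomes [[16033, 1861, 229]; [1861, 229, 31]; [229, 31, 6]]·[α, β, γ]ᵀ = [34649, 4033, 497]ᵀ.
Solving the 3×3 system (Gaussian elimination) gives α = 18467/9114, β = 1735/1302, γ = -2105/1519.

α = 2.03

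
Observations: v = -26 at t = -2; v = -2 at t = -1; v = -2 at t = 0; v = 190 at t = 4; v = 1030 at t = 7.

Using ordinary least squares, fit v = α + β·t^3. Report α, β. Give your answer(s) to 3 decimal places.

α = -1.284, β = 3.006

XᵀX·[α, β]ᵀ = Xᵀv reads: 5·α + 398·β = 1190;  398·α + 121810·β = 365660.
(Σ1 = 5, Σt^3 = 398, Σt^3·t^3 = 121810, Σv = 1190, Σt^3·v = 365660.)
Determinant 5·121810 − 398² = 450646.
α = (1190·121810 − 398·365660)/450646 = -289390/225323; β = (5·365660 − 398·1190)/450646 = 677340/225323.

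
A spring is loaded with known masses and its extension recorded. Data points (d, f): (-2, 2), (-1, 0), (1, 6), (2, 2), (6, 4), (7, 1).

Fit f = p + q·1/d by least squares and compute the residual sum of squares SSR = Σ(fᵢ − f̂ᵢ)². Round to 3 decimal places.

SSR = 9.113

The normal system XᵀX·[p, q]ᵀ = Xᵀf is [[6, 13/42]; [13/42, 4495/1764]]·[p, q]ᵀ = [15, 143/21]ᵀ.
Determinant 6·(4495/1764) − (13/42)² = 26801/1764.
p = (15·(4495/1764) − (13/42)·(143/21))/(26801/1764) = 63707/26801; q = (6·(143/21) − (13/42)·15)/(26801/1764) = 63882/26801.
Residuals: 21836/26801, 175/26801, 33217/26801, -42046/26801, 32850/26801, -46032/26801; SSR = 244250/26801.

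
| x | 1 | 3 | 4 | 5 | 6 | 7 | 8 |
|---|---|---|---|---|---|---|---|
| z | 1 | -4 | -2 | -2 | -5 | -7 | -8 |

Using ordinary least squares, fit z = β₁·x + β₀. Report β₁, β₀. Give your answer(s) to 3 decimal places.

β₁ = -1.172, β₀ = 1.836

With design matrix M, MᵀM = [[200, 34]; [34, 7]] and Mᵀz = [-172, -27]ᵀ.
Δ = 200·7 − 34² = 244.
β₁ = ((-172)·7 − 34·(-27))/244 = -143/122; β₀ = (200·(-27) − 34·(-172))/244 = 112/61.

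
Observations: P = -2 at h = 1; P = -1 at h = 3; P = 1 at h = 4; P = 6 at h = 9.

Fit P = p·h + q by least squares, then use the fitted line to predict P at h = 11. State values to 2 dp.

Sums needed: Σh·h = 107, Σh = 17, Σ1 = 4.
For MᵀP: Σh·P = 53, ΣP = 4.
So MᵀM·[p, q]ᵀ = MᵀP: [[107, 17]; [17, 4]]·[p, q]ᵀ = [53, 4]ᵀ.
det = 107·4 − 17² = 139.
p = (53·4 − 17·4)/139 = 144/139; q = (107·4 − 17·53)/139 = -473/139.
At h = 11: P̂ = (144/139)·(11) + (-473/139)·(1) = 1111/139.

P̂ = 7.99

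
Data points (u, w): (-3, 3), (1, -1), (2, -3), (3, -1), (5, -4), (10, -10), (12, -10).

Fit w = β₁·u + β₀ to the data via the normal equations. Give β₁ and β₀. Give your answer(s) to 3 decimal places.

β₁ = -0.903, β₀ = 0.156

The normal equations are: 292·β₁ + 30·β₀ = -259;  30·β₁ + 7·β₀ = -26.
(Σu·u = 292, Σu = 30, Σ1 = 7, Σu·w = -259, Σw = -26.)
Eliminating β₀: 7·(row 1) − 30·(row 2) gives 1144·β₁ = 7·(-259) − 30·(-26) = -1033, so β₁ = -1033/1144.
Then β₀ = ((-26) − 30·(-1033/1144))/7 = 89/572.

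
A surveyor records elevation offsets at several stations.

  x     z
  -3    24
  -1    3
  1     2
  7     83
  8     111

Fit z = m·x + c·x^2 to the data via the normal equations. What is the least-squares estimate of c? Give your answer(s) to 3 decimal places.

c = 1.970

Compute the Gram sums: Σx·x = 124, Σx·x^2 = 828, Σx^2·x^2 = 6580.
Right-hand side: Σx·z = 1396, Σx^2·z = 11392.
So AᵀA·[m, c]ᵀ = Aᵀz: [[124, 828]; [828, 6580]]·[m, c]ᵀ = [1396, 11392]ᵀ.
Determinant 124·6580 − 828² = 130336.
m = (1396·6580 − 828·11392)/130336 = -15431/8146; c = (124·11392 − 828·1396)/130336 = 16045/8146.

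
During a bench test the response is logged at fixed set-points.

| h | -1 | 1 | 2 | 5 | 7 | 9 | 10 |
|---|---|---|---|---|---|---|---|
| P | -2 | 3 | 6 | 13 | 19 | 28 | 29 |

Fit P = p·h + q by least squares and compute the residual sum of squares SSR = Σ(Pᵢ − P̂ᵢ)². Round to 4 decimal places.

Setting ∂/∂p … = 0 gives: 261·p + 33·q = 757;  33·p + 7·q = 96.
det = 261·7 − 33² = 738.
p = (757·7 − 33·96)/738 = 2131/738; q = (261·96 − 33·757)/738 = 25/246.
Residuals: 290/369, 4/369, 91/738, -568/369, -485/369, 235/123, 17/738; SSR = 6185/738.

SSR = 8.3808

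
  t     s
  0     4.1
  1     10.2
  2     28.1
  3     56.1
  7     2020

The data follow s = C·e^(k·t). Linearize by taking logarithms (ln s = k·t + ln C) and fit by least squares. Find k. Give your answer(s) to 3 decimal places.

Linearized form: ln s = k·t + ln C. From the 5 transformed points,
Σt = 13.0000, Σ(t)² = 63.0000, Σln s = 18.7071, Σt·ln s = 74.3513.
Equations: 63.0000·k + 13.0000·ln C = 74.3513;  13.0000·k + 5·ln C = 18.7071.
Δ = 63.0000·5 − (13.0000)² = 146.0000; k = (74.3513·5 − 13.0000·18.7071)/146.0000 = 0.88057, ln C = (63.0000·18.7071 − 13.0000·74.3513)/146.0000 = 1.45193.

k = 0.881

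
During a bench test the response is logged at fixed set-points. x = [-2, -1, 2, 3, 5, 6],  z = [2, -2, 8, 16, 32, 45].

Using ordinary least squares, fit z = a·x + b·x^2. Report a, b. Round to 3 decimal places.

a = 1.775, b = 0.959

With design matrix M, MᵀM = [[79, 367]; [367, 2035]] and Mᵀz = [492, 2602]ᵀ.
det = 79·2035 − 367² = 26076.
a = (492·2035 − 367·2602)/26076 = 23143/13038; b = (79·2602 − 367·492)/26076 = 12497/13038.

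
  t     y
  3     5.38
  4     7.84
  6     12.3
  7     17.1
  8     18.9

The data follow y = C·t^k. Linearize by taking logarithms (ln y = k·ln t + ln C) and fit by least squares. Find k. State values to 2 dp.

Let Y = ln y. Fitting Y = k·ln t + ln C by least squares:
Σln t = 8.3020, Σ(ln t)² = 14.4498, Σln y = 12.0298, Σln t·ln y = 20.8363.
Equations: 14.4498·k + 8.3020·ln C = 20.8363;  8.3020·k + 5·ln C = 12.0298.
Solving (det = 3.3255): k = 1.29614, ln C = 0.25384.

k = 1.30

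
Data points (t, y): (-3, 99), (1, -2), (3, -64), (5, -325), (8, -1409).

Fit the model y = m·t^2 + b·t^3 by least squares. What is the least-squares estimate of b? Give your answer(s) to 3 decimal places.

Compute the Gram sums: Σt^2·t^2 = 4884, Σt^2·t^3 = 35894, Σt^3·t^3 = 279228.
Right-hand side: Σt^2·y = -97988, Σt^3·y = -766436.
XᵀX·[m, b]ᵀ = Xᵀy becomes [[4884, 35894]; [35894, 279228]]·[m, b]ᵀ = [-97988, -766436]ᵀ.
Eliminating b: 279228·(row 1) − 35894·(row 2) gives 75370316·m = 279228·(-97988) − 35894·(-766436) = 149460520, so m = 37365130/18842579.
Then b = ((-766436) − 35894·(37365130/18842579))/279228 = -56523038/18842579.

b = -3.000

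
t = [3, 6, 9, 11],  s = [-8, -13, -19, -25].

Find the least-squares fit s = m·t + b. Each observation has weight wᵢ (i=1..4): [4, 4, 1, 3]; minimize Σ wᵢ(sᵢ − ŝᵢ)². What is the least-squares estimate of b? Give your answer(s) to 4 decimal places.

Sums needed: Σwᵢ·t·t = 624, Σwᵢ·t = 78, Σwᵢ·1 = 12.
And Σwᵢ·t·s = -1404, Σwᵢ·s = -178.
So XᵀWX·[m, b]ᵀ = XᵀWs: [[624, 78]; [78, 12]]·[m, b]ᵀ = [-1404, -178]ᵀ.
Eliminating b: 12·(row 1) − 78·(row 2) gives 1404·m = 12·(-1404) − 78·(-178) = -2964, so m = -19/9.
Then b = ((-178) − 78·(-19/9))/12 = -10/9.

b = -1.1111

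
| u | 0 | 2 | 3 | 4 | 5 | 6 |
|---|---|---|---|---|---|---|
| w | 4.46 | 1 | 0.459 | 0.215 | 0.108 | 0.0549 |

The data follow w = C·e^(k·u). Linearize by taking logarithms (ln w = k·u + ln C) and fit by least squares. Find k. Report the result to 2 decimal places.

Linearized form: ln w = k·u + ln C. From the 6 transformed points,
Σu = 20.0000, Σ(u)² = 90.0000, Σln w = -5.9485, Σu·ln w = -37.0262.
Normal system: [[90.0000, 20.0000]; [20.0000, 6]]·[k, ln C]ᵀ = [-37.0262, -5.9485]ᵀ.
Solving (det = 140.0000): k = -0.73704, ln C = 1.46539.

k = -0.74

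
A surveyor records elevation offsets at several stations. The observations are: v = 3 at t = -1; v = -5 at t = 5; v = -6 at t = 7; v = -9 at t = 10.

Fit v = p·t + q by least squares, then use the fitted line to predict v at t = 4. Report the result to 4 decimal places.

v̂ = -2.8842

AᵀA·[p, q]ᵀ = Aᵀv reads: 175·p + 21·q = -160;  21·p + 4·q = -17.
(Σt·t = 175, Σt = 21, Σ1 = 4, Σt·v = -160, Σv = -17.)
Eliminating q: 4·(row 1) − 21·(row 2) gives 259·p = 4·(-160) − 21·(-17) = -283, so p = -283/259.
Then q = ((-17) − 21·(-283/259))/4 = 55/37.
At t = 4: v̂ = (-283/259)·(4) + (55/37)·(1) = -747/259.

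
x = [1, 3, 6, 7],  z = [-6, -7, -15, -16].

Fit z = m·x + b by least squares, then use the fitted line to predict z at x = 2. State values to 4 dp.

ẑ = -6.8462

Normal-equation sums: Σx·x = 95, Σx = 17, Σ1 = 4.
And Σx·z = -229, Σz = -44.
So MᵀM·[m, b]ᵀ = Mᵀz: [[95, 17]; [17, 4]]·[m, b]ᵀ = [-229, -44]ᵀ.
Eliminating b: 4·(row 1) − 17·(row 2) gives 91·m = 4·(-229) − 17·(-44) = -168, so m = -24/13.
Then b = ((-44) − 17·(-24/13))/4 = -41/13.
At x = 2: ẑ = (-24/13)·(2) + (-41/13)·(1) = -89/13.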